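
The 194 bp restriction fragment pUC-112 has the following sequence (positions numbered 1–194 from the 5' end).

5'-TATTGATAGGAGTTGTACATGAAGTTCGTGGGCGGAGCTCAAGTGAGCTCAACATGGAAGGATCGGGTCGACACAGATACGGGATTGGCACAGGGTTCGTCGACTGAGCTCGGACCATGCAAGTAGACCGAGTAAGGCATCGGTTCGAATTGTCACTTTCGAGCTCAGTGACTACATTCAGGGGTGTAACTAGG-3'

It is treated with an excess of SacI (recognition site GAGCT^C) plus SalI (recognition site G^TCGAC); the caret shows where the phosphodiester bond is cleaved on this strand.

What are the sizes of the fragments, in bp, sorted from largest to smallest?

55, 39, 32, 29, 18, 11, 10 bp

SacI sites (GAGCTC) start at positions 35, 45, 106, 161.
SacI cuts after base 5 of each site (before the last base), so after positions 39, 49, 110, 165.
SalI sites (GTCGAC) start at positions 67, 99.
SalI cuts after the first base of each site, so after positions 67, 99.
Combined cut positions: 39, 49, 67, 99, 110, 165.
Linear molecule, 6 cuts → 7 fragments:
  1–39 → 39 bp
  40–49 → 10 bp
  50–67 → 18 bp
  68–99 → 32 bp
  100–110 → 11 bp
  111–165 → 55 bp
  166–194 → 29 bp
Sorted largest to smallest: 55, 39, 32, 29, 18, 11, 10 bp.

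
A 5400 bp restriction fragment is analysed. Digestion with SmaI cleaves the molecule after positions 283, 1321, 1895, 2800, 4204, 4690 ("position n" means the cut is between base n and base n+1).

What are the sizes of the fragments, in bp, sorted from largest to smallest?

1404, 1038, 905, 710, 574, 486, 283 bp

Linear molecule, 6 cuts → 7 fragments:
  283 − 0 = 283 bp
  1321 − 283 = 1038 bp
  1895 − 1321 = 574 bp
  2800 − 1895 = 905 bp
  4204 − 2800 = 1404 bp
  4690 − 4204 = 486 bp
  5400 − 4690 = 710 bp
Sorted largest to smallest: 1404, 1038, 905, 710, 574, 486, 283 bp.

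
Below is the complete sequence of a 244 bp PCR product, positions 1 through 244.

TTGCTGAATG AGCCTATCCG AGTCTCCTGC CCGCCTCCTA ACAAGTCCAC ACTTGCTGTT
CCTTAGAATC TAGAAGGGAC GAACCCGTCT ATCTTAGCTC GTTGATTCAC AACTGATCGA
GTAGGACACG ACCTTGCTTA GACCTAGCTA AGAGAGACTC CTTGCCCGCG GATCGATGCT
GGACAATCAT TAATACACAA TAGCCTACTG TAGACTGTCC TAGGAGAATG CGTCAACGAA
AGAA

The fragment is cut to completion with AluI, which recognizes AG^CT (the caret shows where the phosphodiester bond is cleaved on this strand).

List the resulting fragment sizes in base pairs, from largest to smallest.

97, 97, 50 bp

AluI sites (AGCT) start at positions 96, 146.
AluI cuts after base 2 of each site, so after positions 97, 147.
Linear molecule, 2 cuts → 3 fragments:
  1–97 → 97 bp
  98–147 → 50 bp
  148–244 → 97 bp
Sorted largest to smallest: 97, 97, 50 bp.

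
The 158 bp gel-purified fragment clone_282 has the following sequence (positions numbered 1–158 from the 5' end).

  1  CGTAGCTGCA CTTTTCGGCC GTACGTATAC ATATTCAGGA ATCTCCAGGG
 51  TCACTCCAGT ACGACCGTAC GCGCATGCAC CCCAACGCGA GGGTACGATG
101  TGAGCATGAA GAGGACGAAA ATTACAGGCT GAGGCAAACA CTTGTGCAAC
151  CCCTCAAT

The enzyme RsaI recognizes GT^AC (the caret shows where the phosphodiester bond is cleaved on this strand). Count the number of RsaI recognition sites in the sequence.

4

GTAC occurs starting at positions 21, 59, 67, 93.
RsaI cuts at 4 sites.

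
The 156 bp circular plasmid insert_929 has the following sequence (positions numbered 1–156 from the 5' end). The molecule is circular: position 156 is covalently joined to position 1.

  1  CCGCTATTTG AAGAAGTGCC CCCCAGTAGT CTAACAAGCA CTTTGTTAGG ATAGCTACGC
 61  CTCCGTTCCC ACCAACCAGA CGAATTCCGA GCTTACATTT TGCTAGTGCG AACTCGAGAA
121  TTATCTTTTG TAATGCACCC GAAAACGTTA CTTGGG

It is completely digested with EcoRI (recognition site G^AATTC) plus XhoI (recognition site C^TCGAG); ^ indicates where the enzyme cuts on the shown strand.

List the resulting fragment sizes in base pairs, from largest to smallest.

125, 31 bp

The EcoRI site (GAATTC) starts at position 82.
EcoRI cuts after the first base of each site, so after position 82.
The XhoI site (CTCGAG) starts at position 113.
XhoI cuts after the first base of each site, so after position 113.
Combined cut positions: 82, 113.
Circular molecule, 2 cuts → 2 fragments:
  83–113 → 31 bp
  114–156 then 1–82 → 43 + 82 = 125 bp
Sorted largest to smallest: 125, 31 bp.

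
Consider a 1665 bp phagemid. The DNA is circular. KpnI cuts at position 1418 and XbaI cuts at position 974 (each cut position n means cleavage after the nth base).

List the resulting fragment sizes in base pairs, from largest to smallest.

1221, 444 bp

Combined cut positions (sorted): 974, 1418.
Circular molecule, 2 cuts → 2 fragments:
  1418 − 974 = 444 bp
  wrap: 1665 − 1418 + 974 = 1221 bp
Sorted largest to smallest: 1221, 444 bp.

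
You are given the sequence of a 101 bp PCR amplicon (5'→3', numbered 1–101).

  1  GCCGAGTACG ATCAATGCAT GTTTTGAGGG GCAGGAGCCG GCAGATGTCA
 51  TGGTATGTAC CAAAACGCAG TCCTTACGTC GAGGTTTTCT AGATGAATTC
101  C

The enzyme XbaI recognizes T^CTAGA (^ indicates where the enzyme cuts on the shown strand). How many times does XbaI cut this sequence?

TCTAGA occurs starting at position 88.
XbaI cuts at 1 site.

1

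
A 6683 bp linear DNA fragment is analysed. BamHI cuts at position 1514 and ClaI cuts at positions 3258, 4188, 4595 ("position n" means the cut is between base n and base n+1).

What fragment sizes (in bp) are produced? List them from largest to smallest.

2088, 1744, 1514, 930, 407 bp

Combined cut positions (sorted): 1514, 3258, 4188, 4595.
Linear molecule, 4 cuts → 5 fragments:
  1514 − 0 = 1514 bp
  3258 − 1514 = 1744 bp
  4188 − 3258 = 930 bp
  4595 − 4188 = 407 bp
  6683 − 4595 = 2088 bp
Sorted largest to smallest: 2088, 1744, 1514, 930, 407 bp.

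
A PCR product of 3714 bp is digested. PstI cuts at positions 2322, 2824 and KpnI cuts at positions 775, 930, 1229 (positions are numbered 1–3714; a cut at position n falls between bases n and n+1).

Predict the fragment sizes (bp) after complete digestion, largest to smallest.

1093, 890, 775, 502, 299, 155 bp

Combined cut positions (sorted): 775, 930, 1229, 2322, 2824.
Linear molecule, 5 cuts → 6 fragments:
  775 − 0 = 775 bp
  930 − 775 = 155 bp
  1229 − 930 = 299 bp
  2322 − 1229 = 1093 bp
  2824 − 2322 = 502 bp
  3714 − 2824 = 890 bp
Sorted largest to smallest: 1093, 890, 775, 502, 299, 155 bp.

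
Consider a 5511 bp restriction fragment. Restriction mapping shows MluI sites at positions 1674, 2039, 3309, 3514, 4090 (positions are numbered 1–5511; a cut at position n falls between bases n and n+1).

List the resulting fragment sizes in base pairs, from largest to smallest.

Linear molecule, 5 cuts → 6 fragments:
  1674 − 0 = 1674 bp
  2039 − 1674 = 365 bp
  3309 − 2039 = 1270 bp
  3514 − 3309 = 205 bp
  4090 − 3514 = 576 bp
  5511 − 4090 = 1421 bp
Sorted largest to smallest: 1674, 1421, 1270, 576, 365, 205 bp.

1674, 1421, 1270, 576, 365, 205 bp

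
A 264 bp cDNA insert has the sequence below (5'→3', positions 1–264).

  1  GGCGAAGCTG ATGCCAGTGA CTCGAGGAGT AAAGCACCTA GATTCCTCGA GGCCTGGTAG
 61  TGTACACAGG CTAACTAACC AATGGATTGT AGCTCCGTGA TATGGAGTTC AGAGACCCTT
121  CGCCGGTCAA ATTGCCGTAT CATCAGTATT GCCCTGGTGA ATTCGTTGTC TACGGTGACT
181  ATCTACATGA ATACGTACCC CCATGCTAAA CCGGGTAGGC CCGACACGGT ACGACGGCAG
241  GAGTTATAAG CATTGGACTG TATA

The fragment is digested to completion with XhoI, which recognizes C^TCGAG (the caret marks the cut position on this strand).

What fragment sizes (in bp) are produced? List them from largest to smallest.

218, 25, 21 bp

XhoI sites (CTCGAG) start at positions 21, 46.
XhoI cuts after the first base of each site, so after positions 21, 46.
Linear molecule, 2 cuts → 3 fragments:
  1–21 → 21 bp
  22–46 → 25 bp
  47–264 → 218 bp
Sorted largest to smallest: 218, 25, 21 bp.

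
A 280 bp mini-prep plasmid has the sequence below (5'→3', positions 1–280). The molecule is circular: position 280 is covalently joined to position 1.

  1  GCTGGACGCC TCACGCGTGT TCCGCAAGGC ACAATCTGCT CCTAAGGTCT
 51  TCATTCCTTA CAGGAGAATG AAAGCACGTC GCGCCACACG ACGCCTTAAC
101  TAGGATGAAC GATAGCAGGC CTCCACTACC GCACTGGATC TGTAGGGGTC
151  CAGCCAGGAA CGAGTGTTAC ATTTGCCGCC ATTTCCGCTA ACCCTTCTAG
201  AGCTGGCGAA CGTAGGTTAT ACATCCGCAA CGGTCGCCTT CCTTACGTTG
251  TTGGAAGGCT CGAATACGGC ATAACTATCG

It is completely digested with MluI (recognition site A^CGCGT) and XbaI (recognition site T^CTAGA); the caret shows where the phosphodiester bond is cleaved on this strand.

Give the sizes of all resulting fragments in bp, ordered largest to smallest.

The MluI site (ACGCGT) starts at position 13.
MluI cuts after the first base of each site, so after position 13.
The XbaI site (TCTAGA) starts at position 196.
XbaI cuts after the first base of each site, so after position 196.
Combined cut positions: 13, 196.
Circular molecule, 2 cuts → 2 fragments:
  14–196 → 183 bp
  197–280 then 1–13 → 84 + 13 = 97 bp
Sorted largest to smallest: 183, 97 bp.

183, 97 bp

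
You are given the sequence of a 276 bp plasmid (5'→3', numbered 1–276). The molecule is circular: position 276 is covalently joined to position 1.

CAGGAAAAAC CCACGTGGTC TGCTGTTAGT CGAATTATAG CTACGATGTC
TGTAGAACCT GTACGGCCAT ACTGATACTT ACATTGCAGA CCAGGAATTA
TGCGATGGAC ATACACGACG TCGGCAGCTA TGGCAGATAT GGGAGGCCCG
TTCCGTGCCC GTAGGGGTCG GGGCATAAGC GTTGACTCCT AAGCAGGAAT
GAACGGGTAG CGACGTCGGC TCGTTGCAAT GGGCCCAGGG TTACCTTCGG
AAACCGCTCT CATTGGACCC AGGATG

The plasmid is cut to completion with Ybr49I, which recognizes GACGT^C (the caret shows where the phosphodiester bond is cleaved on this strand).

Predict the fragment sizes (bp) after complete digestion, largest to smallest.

Ybr49I sites (GACGTC) start at positions 117, 212.
Ybr49I cuts after base 5 of each site (before the last base), so after positions 121, 216.
Circular molecule, 2 cuts → 2 fragments:
  122–216 → 95 bp
  217–276 then 1–121 → 60 + 121 = 181 bp
Sorted largest to smallest: 181, 95 bp.

181, 95 bp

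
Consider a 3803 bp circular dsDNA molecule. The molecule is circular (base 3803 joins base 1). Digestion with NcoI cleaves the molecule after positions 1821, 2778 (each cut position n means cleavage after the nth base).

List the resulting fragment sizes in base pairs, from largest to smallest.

2846, 957 bp

Circular molecule, 2 cuts → 2 fragments:
  2778 − 1821 = 957 bp
  wrap: 3803 − 2778 + 1821 = 2846 bp
Sorted largest to smallest: 2846, 957 bp.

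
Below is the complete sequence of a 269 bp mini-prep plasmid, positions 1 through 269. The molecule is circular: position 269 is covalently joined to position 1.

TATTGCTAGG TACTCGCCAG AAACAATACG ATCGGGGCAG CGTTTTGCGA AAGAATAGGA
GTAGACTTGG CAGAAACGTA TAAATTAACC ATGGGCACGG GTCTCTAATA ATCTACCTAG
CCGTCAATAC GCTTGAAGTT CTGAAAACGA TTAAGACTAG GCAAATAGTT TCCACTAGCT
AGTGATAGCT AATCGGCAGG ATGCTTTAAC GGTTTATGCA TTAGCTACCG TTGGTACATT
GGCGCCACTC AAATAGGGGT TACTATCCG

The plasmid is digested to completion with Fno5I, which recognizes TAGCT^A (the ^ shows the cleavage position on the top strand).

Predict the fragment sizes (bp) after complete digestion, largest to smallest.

Fno5I sites (TAGCTA) start at positions 176, 186, 222.
Fno5I cuts after base 5 of each site (before the last base), so after positions 180, 190, 226.
Circular molecule, 3 cuts → 3 fragments:
  181–190 → 10 bp
  191–226 → 36 bp
  227–269 then 1–180 → 43 + 180 = 223 bp
Sorted largest to smallest: 223, 36, 10 bp.

223, 36, 10 bp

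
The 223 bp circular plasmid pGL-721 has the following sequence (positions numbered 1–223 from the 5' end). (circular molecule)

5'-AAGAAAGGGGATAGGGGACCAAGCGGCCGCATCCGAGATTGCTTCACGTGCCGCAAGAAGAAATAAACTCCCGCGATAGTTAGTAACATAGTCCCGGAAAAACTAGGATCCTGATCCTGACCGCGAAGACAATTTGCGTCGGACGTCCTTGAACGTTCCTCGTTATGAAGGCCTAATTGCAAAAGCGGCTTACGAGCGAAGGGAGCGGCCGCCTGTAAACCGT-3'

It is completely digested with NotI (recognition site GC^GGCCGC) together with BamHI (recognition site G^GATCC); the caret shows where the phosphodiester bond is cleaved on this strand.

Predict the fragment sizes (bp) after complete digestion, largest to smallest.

100, 82, 41 bp

NotI sites (GCGGCCGC) start at positions 23, 205.
NotI cuts after base 2 of each site, so after positions 24, 206.
The BamHI site (GGATCC) starts at position 106.
BamHI cuts after the first base of each site, so after position 106.
Combined cut positions: 24, 106, 206.
Circular molecule, 3 cuts → 3 fragments:
  25–106 → 82 bp
  107–206 → 100 bp
  207–223 then 1–24 → 17 + 24 = 41 bp
Sorted largest to smallest: 100, 82, 41 bp.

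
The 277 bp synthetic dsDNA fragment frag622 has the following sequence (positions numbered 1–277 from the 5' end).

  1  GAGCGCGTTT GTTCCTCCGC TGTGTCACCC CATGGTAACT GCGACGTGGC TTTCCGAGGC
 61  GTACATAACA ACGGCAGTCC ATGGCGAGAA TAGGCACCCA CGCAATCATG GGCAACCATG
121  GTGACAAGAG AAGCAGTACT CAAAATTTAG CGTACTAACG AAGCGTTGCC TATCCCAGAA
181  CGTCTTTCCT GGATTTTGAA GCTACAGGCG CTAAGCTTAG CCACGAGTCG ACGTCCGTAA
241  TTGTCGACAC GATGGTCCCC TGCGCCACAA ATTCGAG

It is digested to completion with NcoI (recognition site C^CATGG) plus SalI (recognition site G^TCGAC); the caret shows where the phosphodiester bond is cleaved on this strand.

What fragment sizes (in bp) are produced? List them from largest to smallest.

NcoI sites (CCATGG) start at positions 30, 79, 116.
NcoI cuts after the first base of each site, so after positions 30, 79, 116.
SalI sites (GTCGAC) start at positions 227, 243.
SalI cuts after the first base of each site, so after positions 227, 243.
Combined cut positions: 30, 79, 116, 227, 243.
Linear molecule, 5 cuts → 6 fragments:
  1–30 → 30 bp
  31–79 → 49 bp
  80–116 → 37 bp
  117–227 → 111 bp
  228–243 → 16 bp
  244–277 → 34 bp
Sorted largest to smallest: 111, 49, 37, 34, 30, 16 bp.

111, 49, 37, 34, 30, 16 bp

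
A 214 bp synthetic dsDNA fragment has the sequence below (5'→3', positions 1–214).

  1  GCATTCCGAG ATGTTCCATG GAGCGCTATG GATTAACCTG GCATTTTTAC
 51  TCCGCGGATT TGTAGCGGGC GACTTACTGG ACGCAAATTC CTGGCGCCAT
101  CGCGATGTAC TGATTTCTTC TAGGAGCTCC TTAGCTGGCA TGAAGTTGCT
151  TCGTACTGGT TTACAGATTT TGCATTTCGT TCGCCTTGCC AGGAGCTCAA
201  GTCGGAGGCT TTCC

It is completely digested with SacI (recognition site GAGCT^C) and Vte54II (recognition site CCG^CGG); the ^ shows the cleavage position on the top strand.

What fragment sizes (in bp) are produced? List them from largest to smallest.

74, 69, 54, 17 bp

SacI sites (GAGCTC) start at positions 124, 193.
SacI cuts after base 5 of each site (before the last base), so after positions 128, 197.
The Vte54II site (CCGCGG) starts at position 52.
Vte54II cuts after base 3 of each site, so after position 54.
Combined cut positions: 54, 128, 197.
Linear molecule, 3 cuts → 4 fragments:
  1–54 → 54 bp
  55–128 → 74 bp
  129–197 → 69 bp
  198–214 → 17 bp
Sorted largest to smallest: 74, 69, 54, 17 bp.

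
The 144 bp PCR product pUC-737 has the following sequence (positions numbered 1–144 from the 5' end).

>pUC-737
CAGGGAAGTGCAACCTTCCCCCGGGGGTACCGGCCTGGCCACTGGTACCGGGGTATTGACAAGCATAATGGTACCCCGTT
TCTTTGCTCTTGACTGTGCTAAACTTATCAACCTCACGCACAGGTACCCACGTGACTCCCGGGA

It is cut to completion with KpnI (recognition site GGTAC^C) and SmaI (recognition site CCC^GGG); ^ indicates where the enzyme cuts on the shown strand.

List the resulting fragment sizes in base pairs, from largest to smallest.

KpnI sites (GGTACC) start at positions 26, 44, 70, 123.
KpnI cuts after base 5 of each site (before the last base), so after positions 30, 48, 74, 127.
SmaI sites (CCCGGG) start at positions 20, 138.
SmaI cuts after base 3 of each site, so after positions 22, 140.
Combined cut positions: 22, 30, 48, 74, 127, 140.
Linear molecule, 6 cuts → 7 fragments:
  1–22 → 22 bp
  23–30 → 8 bp
  31–48 → 18 bp
  49–74 → 26 bp
  75–127 → 53 bp
  128–140 → 13 bp
  141–144 → 4 bp
Sorted largest to smallest: 53, 26, 22, 18, 13, 8, 4 bp.

53, 26, 22, 18, 13, 8, 4 bp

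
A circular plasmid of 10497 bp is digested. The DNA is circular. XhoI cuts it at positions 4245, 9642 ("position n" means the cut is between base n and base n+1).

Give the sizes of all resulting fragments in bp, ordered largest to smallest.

5397, 5100 bp

Circular molecule, 2 cuts → 2 fragments:
  9642 − 4245 = 5397 bp
  wrap: 10497 − 9642 + 4245 = 5100 bp
Sorted largest to smallest: 5397, 5100 bp.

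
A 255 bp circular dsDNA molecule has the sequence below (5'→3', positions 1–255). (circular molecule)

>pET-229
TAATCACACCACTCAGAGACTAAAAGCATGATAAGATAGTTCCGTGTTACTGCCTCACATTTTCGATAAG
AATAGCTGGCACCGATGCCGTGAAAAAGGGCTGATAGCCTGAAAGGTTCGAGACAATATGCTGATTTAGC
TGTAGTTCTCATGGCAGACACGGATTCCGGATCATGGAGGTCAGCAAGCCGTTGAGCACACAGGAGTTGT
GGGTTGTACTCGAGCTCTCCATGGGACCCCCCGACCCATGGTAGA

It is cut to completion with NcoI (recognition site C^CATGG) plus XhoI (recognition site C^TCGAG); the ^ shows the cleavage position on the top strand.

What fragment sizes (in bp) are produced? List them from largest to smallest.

NcoI sites (CCATGG) start at positions 229, 246.
NcoI cuts after the first base of each site, so after positions 229, 246.
The XhoI site (CTCGAG) starts at position 219.
XhoI cuts after the first base of each site, so after position 219.
Combined cut positions: 219, 229, 246.
Circular molecule, 3 cuts → 3 fragments:
  220–229 → 10 bp
  230–246 → 17 bp
  247–255 then 1–219 → 9 + 219 = 228 bp
Sorted largest to smallest: 228, 17, 10 bp.

228, 17, 10 bp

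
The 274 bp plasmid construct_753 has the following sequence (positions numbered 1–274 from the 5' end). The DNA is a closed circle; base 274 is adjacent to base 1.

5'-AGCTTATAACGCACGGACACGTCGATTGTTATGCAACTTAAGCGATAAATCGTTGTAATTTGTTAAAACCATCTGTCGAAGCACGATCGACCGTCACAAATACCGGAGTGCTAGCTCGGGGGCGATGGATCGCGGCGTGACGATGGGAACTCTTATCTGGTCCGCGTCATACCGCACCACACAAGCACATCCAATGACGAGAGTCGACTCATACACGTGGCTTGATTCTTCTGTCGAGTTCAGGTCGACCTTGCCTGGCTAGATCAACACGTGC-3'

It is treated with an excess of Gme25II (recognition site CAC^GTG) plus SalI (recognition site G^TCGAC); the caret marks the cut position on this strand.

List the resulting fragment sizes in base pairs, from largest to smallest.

207, 28, 26, 13 bp

Gme25II sites (CACGTG) start at positions 214, 268.
Gme25II cuts after base 3 of each site, so after positions 216, 270.
SalI sites (GTCGAC) start at positions 203, 244.
SalI cuts after the first base of each site, so after positions 203, 244.
Combined cut positions: 203, 216, 244, 270.
Circular molecule, 4 cuts → 4 fragments:
  204–216 → 13 bp
  217–244 → 28 bp
  245–270 → 26 bp
  271–274 then 1–203 → 4 + 203 = 207 bp
Sorted largest to smallest: 207, 28, 26, 13 bp.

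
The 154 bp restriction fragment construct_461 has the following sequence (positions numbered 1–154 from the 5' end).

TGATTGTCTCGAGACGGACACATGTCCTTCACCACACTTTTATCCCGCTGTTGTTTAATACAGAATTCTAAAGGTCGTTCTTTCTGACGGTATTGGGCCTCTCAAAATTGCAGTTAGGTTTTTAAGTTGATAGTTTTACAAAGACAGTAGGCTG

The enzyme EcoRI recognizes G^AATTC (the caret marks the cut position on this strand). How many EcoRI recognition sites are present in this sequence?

1

GAATTC occurs starting at position 63.
EcoRI cuts at 1 site.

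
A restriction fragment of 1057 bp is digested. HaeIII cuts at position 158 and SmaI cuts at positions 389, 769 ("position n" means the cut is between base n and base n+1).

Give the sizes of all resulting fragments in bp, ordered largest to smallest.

Combined cut positions (sorted): 158, 389, 769.
Linear molecule, 3 cuts → 4 fragments:
  158 − 0 = 158 bp
  389 − 158 = 231 bp
  769 − 389 = 380 bp
  1057 − 769 = 288 bp
Sorted largest to smallest: 380, 288, 231, 158 bp.

380, 288, 231, 158 bp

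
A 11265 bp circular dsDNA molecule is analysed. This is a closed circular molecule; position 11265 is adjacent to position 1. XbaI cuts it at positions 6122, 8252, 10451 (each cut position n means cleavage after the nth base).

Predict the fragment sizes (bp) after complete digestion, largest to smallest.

6936, 2199, 2130 bp

Circular molecule, 3 cuts → 3 fragments:
  8252 − 6122 = 2130 bp
  10451 − 8252 = 2199 bp
  wrap: 11265 − 10451 + 6122 = 6936 bp
Sorted largest to smallest: 6936, 2199, 2130 bp.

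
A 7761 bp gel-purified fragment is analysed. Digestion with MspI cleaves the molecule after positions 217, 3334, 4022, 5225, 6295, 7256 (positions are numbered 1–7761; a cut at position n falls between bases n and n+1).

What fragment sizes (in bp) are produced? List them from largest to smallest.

3117, 1203, 1070, 961, 688, 505, 217 bp

Linear molecule, 6 cuts → 7 fragments:
  217 − 0 = 217 bp
  3334 − 217 = 3117 bp
  4022 − 3334 = 688 bp
  5225 − 4022 = 1203 bp
  6295 − 5225 = 1070 bp
  7256 − 6295 = 961 bp
  7761 − 7256 = 505 bp
Sorted largest to smallest: 3117, 1203, 1070, 961, 688, 505, 217 bp.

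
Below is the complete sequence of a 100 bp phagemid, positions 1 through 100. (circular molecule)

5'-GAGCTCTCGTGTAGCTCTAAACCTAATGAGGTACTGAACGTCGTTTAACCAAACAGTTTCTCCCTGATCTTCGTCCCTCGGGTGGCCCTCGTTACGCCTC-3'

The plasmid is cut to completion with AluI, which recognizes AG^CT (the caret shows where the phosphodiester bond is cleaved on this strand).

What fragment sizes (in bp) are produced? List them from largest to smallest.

89, 11 bp

AluI sites (AGCT) start at positions 2, 13.
AluI cuts after base 2 of each site, so after positions 3, 14.
Circular molecule, 2 cuts → 2 fragments:
  4–14 → 11 bp
  15–100 then 1–3 → 86 + 3 = 89 bp
Sorted largest to smallest: 89, 11 bp.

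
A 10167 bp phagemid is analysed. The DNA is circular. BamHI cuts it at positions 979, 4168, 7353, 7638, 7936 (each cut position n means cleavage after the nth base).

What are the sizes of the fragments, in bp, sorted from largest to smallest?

3210, 3189, 3185, 298, 285 bp

Circular molecule, 5 cuts → 5 fragments:
  4168 − 979 = 3189 bp
  7353 − 4168 = 3185 bp
  7638 − 7353 = 285 bp
  7936 − 7638 = 298 bp
  wrap: 10167 − 7936 + 979 = 3210 bp
Sorted largest to smallest: 3210, 3189, 3185, 298, 285 bp.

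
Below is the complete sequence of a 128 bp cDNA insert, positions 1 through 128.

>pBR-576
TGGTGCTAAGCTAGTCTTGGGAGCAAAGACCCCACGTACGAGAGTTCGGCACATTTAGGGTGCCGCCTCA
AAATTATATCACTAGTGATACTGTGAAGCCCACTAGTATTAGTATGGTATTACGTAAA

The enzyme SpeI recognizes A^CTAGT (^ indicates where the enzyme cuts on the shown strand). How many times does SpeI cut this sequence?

2

ACTAGT occurs starting at positions 81, 102.
SpeI cuts at 2 sites.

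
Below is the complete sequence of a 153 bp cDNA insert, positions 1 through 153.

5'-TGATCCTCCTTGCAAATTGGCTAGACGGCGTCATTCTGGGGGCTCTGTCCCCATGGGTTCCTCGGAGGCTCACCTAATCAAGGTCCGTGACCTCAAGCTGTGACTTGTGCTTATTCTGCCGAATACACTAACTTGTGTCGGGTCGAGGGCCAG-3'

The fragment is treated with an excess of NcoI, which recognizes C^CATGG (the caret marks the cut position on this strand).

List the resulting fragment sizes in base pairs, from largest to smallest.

102, 51 bp

The NcoI site (CCATGG) starts at position 51.
NcoI cuts after the first base of each site, so after position 51.
Linear molecule, 1 cut → 2 fragments:
  1–51 → 51 bp
  52–153 → 102 bp
Sorted largest to smallest: 102, 51 bp.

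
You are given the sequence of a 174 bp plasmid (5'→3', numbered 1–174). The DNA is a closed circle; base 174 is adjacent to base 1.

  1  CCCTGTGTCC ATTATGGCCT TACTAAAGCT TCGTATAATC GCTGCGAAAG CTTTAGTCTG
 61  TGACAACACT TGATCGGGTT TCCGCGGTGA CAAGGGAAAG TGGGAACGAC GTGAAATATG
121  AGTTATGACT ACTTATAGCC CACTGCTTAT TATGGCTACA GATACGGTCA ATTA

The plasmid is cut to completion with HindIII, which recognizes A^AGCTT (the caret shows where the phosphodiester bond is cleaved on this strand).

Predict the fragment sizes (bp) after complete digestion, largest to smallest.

152, 22 bp

HindIII sites (AAGCTT) start at positions 26, 48.
HindIII cuts after the first base of each site, so after positions 26, 48.
Circular molecule, 2 cuts → 2 fragments:
  27–48 → 22 bp
  49–174 then 1–26 → 126 + 26 = 152 bp
Sorted largest to smallest: 152, 22 bp.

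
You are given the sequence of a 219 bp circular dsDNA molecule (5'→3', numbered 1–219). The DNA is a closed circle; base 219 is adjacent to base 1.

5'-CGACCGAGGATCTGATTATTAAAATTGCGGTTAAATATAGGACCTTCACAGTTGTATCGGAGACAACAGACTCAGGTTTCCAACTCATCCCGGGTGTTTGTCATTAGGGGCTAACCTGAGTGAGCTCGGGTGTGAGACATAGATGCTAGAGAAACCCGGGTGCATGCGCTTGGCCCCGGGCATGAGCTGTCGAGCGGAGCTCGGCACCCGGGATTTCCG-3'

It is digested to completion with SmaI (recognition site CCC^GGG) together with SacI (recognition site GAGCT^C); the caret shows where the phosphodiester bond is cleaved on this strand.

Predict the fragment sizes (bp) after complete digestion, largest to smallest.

SmaI sites (CCCGGG) start at positions 89, 155, 175, 207.
SmaI cuts after base 3 of each site, so after positions 91, 157, 177, 209.
SacI sites (GAGCTC) start at positions 122, 197.
SacI cuts after base 5 of each site (before the last base), so after positions 126, 201.
Combined cut positions: 91, 126, 157, 177, 201, 209.
Circular molecule, 6 cuts → 6 fragments:
  92–126 → 35 bp
  127–157 → 31 bp
  158–177 → 20 bp
  178–201 → 24 bp
  202–209 → 8 bp
  210–219 then 1–91 → 10 + 91 = 101 bp
Sorted largest to smallest: 101, 35, 31, 24, 20, 8 bp.

101, 35, 31, 24, 20, 8 bp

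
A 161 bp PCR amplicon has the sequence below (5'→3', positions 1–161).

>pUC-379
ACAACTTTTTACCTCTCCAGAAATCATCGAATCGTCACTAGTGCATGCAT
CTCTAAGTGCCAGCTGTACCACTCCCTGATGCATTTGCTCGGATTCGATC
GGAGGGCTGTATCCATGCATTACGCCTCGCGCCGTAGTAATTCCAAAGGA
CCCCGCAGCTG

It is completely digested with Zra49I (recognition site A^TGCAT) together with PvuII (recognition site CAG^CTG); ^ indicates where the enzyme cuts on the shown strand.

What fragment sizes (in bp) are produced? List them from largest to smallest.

Zra49I sites (ATGCAT) start at positions 45, 79, 115.
Zra49I cuts after the first base of each site, so after positions 45, 79, 115.
PvuII sites (CAGCTG) start at positions 61, 156.
PvuII cuts after base 3 of each site, so after positions 63, 158.
Combined cut positions: 45, 63, 79, 115, 158.
Linear molecule, 5 cuts → 6 fragments:
  1–45 → 45 bp
  46–63 → 18 bp
  64–79 → 16 bp
  80–115 → 36 bp
  116–158 → 43 bp
  159–161 → 3 bp
Sorted largest to smallest: 45, 43, 36, 18, 16, 3 bp.

45, 43, 36, 18, 16, 3 bp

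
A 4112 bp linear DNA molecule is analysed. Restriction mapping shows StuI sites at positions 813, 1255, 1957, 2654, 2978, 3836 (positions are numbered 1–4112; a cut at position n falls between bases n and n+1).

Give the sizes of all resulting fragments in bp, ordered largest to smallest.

Linear molecule, 6 cuts → 7 fragments:
  813 − 0 = 813 bp
  1255 − 813 = 442 bp
  1957 − 1255 = 702 bp
  2654 − 1957 = 697 bp
  2978 − 2654 = 324 bp
  3836 − 2978 = 858 bp
  4112 − 3836 = 276 bp
Sorted largest to smallest: 858, 813, 702, 697, 442, 324, 276 bp.

858, 813, 702, 697, 442, 324, 276 bp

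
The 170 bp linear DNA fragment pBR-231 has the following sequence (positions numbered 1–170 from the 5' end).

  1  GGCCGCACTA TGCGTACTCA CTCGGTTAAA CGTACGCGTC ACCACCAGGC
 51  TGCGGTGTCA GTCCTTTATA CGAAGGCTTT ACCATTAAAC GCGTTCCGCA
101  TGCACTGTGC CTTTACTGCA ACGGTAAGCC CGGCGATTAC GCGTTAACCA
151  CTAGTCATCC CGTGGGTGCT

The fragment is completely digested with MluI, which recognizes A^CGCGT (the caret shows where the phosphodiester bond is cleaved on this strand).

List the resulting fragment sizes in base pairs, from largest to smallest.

MluI sites (ACGCGT) start at positions 34, 89, 139.
MluI cuts after the first base of each site, so after positions 34, 89, 139.
Linear molecule, 3 cuts → 4 fragments:
  1–34 → 34 bp
  35–89 → 55 bp
  90–139 → 50 bp
  140–170 → 31 bp
Sorted largest to smallest: 55, 50, 34, 31 bp.

55, 50, 34, 31 bp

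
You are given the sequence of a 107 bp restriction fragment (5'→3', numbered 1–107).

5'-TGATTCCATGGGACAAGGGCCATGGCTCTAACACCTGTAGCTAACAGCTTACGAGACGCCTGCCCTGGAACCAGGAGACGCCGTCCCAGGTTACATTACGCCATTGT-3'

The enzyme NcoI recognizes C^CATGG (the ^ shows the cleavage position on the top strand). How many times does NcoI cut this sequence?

2

CCATGG occurs starting at positions 6, 20.
NcoI cuts at 2 sites.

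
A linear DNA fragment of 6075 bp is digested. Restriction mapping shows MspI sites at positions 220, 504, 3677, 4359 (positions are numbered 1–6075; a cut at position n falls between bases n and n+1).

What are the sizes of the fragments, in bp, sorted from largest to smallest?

Linear molecule, 4 cuts → 5 fragments:
  220 − 0 = 220 bp
  504 − 220 = 284 bp
  3677 − 504 = 3173 bp
  4359 − 3677 = 682 bp
  6075 − 4359 = 1716 bp
Sorted largest to smallest: 3173, 1716, 682, 284, 220 bp.

3173, 1716, 682, 284, 220 bp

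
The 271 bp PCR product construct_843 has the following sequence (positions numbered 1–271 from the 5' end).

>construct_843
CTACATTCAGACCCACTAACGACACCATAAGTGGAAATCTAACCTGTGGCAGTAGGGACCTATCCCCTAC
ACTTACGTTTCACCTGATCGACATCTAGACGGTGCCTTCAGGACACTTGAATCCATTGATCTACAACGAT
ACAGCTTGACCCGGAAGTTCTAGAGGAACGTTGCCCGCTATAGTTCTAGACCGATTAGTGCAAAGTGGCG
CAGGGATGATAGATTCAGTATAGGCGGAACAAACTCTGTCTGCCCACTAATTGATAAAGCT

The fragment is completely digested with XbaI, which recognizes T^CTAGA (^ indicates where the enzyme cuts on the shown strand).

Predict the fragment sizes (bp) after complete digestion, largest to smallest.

XbaI sites (TCTAGA) start at positions 94, 159, 185.
XbaI cuts after the first base of each site, so after positions 94, 159, 185.
Linear molecule, 3 cuts → 4 fragments:
  1–94 → 94 bp
  95–159 → 65 bp
  160–185 → 26 bp
  186–271 → 86 bp
Sorted largest to smallest: 94, 86, 65, 26 bp.

94, 86, 65, 26 bp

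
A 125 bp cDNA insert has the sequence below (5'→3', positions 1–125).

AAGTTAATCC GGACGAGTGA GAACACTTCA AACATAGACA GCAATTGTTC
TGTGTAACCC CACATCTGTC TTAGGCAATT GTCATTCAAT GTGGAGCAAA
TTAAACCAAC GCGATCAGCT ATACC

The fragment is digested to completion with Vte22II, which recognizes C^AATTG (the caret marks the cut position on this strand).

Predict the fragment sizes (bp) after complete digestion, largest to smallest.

49, 42, 34 bp

Vte22II sites (CAATTG) start at positions 42, 76.
Vte22II cuts after the first base of each site, so after positions 42, 76.
Linear molecule, 2 cuts → 3 fragments:
  1–42 → 42 bp
  43–76 → 34 bp
  77–125 → 49 bp
Sorted largest to smallest: 49, 42, 34 bp.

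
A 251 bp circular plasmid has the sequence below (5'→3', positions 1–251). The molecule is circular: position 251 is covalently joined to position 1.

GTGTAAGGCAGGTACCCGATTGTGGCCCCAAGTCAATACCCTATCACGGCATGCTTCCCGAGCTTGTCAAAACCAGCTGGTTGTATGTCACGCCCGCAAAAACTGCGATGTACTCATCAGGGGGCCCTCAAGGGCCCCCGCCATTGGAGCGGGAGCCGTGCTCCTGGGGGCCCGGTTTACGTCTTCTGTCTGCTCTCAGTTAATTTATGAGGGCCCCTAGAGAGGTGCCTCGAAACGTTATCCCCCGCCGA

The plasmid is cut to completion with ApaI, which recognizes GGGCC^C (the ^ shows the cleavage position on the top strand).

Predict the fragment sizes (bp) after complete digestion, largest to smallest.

ApaI sites (GGGCCC) start at positions 122, 132, 168, 211.
ApaI cuts after base 5 of each site (before the last base), so after positions 126, 136, 172, 215.
Circular molecule, 4 cuts → 4 fragments:
  127–136 → 10 bp
  137–172 → 36 bp
  173–215 → 43 bp
  216–251 then 1–126 → 36 + 126 = 162 bp
Sorted largest to smallest: 162, 43, 36, 10 bp.

162, 43, 36, 10 bp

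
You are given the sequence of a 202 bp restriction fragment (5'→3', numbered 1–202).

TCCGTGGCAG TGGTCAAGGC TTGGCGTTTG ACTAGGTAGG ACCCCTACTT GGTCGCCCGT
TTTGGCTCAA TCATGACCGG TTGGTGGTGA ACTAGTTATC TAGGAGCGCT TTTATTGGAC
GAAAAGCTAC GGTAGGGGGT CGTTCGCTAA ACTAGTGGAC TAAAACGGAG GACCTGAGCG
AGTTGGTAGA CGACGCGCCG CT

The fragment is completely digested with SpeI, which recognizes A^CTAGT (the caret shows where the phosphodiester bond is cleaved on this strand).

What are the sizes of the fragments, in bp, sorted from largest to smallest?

SpeI sites (ACTAGT) start at positions 91, 151.
SpeI cuts after the first base of each site, so after positions 91, 151.
Linear molecule, 2 cuts → 3 fragments:
  1–91 → 91 bp
  92–151 → 60 bp
  152–202 → 51 bp
Sorted largest to smallest: 91, 60, 51 bp.

91, 60, 51 bp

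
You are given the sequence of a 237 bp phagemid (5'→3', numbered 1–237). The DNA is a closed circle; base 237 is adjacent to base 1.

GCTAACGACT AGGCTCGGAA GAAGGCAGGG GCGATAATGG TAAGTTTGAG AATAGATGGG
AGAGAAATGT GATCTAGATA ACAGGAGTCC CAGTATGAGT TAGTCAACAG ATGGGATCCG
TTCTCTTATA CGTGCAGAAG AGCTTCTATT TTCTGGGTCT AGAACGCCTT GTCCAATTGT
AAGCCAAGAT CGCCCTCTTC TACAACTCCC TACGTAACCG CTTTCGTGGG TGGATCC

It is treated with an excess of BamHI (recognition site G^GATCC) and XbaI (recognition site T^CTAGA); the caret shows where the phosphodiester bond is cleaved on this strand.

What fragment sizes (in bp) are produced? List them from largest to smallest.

78, 74, 44, 41 bp

BamHI sites (GGATCC) start at positions 114, 232.
BamHI cuts after the first base of each site, so after positions 114, 232.
XbaI sites (TCTAGA) start at positions 73, 158.
XbaI cuts after the first base of each site, so after positions 73, 158.
Combined cut positions: 73, 114, 158, 232.
Circular molecule, 4 cuts → 4 fragments:
  74–114 → 41 bp
  115–158 → 44 bp
  159–232 → 74 bp
  233–237 then 1–73 → 5 + 73 = 78 bp
Sorted largest to smallest: 78, 74, 44, 41 bp.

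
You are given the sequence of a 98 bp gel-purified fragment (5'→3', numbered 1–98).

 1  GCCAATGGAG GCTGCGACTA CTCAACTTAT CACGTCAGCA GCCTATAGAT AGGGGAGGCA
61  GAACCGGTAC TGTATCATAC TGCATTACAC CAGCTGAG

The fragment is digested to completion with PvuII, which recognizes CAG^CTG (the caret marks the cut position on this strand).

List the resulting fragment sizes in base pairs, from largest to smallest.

93, 5 bp

The PvuII site (CAGCTG) starts at position 91.
PvuII cuts after base 3 of each site, so after position 93.
Linear molecule, 1 cut → 2 fragments:
  1–93 → 93 bp
  94–98 → 5 bp
Sorted largest to smallest: 93, 5 bp.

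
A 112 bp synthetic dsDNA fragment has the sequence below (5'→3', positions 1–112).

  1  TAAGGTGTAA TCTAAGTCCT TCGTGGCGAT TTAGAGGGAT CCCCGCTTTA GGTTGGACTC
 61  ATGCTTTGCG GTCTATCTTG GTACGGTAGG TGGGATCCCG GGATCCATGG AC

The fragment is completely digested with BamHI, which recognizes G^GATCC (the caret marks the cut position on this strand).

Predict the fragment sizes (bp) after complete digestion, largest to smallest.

BamHI sites (GGATCC) start at positions 37, 93, 101.
BamHI cuts after the first base of each site, so after positions 37, 93, 101.
Linear molecule, 3 cuts → 4 fragments:
  1–37 → 37 bp
  38–93 → 56 bp
  94–101 → 8 bp
  102–112 → 11 bp
Sorted largest to smallest: 56, 37, 11, 8 bp.

56, 37, 11, 8 bp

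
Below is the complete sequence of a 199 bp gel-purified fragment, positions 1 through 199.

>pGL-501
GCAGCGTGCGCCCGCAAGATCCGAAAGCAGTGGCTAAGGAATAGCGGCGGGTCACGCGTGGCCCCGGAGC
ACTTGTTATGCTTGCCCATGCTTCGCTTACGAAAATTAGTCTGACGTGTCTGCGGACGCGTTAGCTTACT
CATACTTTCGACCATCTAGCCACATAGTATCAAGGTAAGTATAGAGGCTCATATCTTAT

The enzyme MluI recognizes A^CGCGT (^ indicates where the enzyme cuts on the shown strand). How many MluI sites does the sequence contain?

ACGCGT occurs starting at positions 54, 126.
MluI cuts at 2 sites.

2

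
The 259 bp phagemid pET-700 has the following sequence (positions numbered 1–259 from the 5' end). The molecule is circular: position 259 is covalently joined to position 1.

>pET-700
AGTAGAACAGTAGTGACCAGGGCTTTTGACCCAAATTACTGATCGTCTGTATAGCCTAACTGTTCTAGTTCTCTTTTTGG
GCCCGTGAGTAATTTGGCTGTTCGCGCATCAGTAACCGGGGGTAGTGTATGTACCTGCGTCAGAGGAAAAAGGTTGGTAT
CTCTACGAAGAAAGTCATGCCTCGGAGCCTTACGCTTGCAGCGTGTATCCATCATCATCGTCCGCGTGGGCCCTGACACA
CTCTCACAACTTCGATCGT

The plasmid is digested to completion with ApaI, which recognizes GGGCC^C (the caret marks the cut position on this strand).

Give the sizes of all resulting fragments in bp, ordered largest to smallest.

ApaI sites (GGGCCC) start at positions 79, 228.
ApaI cuts after base 5 of each site (before the last base), so after positions 83, 232.
Circular molecule, 2 cuts → 2 fragments:
  84–232 → 149 bp
  233–259 then 1–83 → 27 + 83 = 110 bp
Sorted largest to smallest: 149, 110 bp.

149, 110 bp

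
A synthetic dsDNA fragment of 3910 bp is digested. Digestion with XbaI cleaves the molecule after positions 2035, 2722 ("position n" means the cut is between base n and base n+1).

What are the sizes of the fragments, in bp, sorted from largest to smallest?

2035, 1188, 687 bp

Linear molecule, 2 cuts → 3 fragments:
  2035 − 0 = 2035 bp
  2722 − 2035 = 687 bp
  3910 − 2722 = 1188 bp
Sorted largest to smallest: 2035, 1188, 687 bp.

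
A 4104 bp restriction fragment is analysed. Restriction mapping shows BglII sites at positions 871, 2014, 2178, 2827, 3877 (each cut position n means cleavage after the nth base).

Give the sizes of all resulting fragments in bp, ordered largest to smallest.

Linear molecule, 5 cuts → 6 fragments:
  871 − 0 = 871 bp
  2014 − 871 = 1143 bp
  2178 − 2014 = 164 bp
  2827 − 2178 = 649 bp
  3877 − 2827 = 1050 bp
  4104 − 3877 = 227 bp
Sorted largest to smallest: 1143, 1050, 871, 649, 227, 164 bp.

1143, 1050, 871, 649, 227, 164 bp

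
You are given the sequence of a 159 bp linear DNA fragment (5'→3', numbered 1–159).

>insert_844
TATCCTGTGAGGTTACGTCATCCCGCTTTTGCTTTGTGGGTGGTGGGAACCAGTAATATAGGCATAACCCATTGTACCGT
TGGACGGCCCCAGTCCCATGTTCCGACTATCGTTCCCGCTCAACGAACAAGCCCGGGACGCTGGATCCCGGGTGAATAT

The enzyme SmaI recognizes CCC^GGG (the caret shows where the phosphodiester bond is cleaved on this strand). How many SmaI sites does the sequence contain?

2

CCCGGG occurs starting at positions 132, 147.
SmaI cuts at 2 sites.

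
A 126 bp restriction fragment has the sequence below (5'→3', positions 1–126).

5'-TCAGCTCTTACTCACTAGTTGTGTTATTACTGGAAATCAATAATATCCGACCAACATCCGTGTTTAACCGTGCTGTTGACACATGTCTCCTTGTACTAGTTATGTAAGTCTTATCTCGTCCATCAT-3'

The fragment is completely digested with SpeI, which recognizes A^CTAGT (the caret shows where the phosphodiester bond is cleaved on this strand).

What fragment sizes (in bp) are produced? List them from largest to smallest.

SpeI sites (ACTAGT) start at positions 14, 95.
SpeI cuts after the first base of each site, so after positions 14, 95.
Linear molecule, 2 cuts → 3 fragments:
  1–14 → 14 bp
  15–95 → 81 bp
  96–126 → 31 bp
Sorted largest to smallest: 81, 31, 14 bp.

81, 31, 14 bp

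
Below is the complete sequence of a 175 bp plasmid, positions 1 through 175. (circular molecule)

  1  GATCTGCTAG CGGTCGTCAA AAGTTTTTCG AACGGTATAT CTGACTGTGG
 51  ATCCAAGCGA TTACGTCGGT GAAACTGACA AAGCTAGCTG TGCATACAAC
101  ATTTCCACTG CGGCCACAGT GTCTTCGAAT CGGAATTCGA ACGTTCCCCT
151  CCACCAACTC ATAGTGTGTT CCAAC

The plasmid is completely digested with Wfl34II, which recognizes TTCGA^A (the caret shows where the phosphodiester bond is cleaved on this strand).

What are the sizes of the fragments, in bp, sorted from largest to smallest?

Wfl34II sites (TTCGAA) start at positions 27, 124, 136.
Wfl34II cuts after base 5 of each site (before the last base), so after positions 31, 128, 140.
Circular molecule, 3 cuts → 3 fragments:
  32–128 → 97 bp
  129–140 → 12 bp
  141–175 then 1–31 → 35 + 31 = 66 bp
Sorted largest to smallest: 97, 66, 12 bp.

97, 66, 12 bp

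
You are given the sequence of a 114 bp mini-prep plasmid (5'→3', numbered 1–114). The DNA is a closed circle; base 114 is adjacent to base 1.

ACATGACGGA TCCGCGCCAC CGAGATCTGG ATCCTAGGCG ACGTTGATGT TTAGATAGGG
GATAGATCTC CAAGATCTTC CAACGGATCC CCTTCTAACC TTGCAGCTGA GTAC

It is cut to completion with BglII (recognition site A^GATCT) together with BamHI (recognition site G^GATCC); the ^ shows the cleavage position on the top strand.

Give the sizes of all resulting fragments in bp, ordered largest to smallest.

37, 35, 15, 12, 9, 6 bp

BglII sites (AGATCT) start at positions 23, 64, 73.
BglII cuts after the first base of each site, so after positions 23, 64, 73.
BamHI sites (GGATCC) start at positions 8, 29, 85.
BamHI cuts after the first base of each site, so after positions 8, 29, 85.
Combined cut positions: 8, 23, 29, 64, 73, 85.
Circular molecule, 6 cuts → 6 fragments:
  9–23 → 15 bp
  24–29 → 6 bp
  30–64 → 35 bp
  65–73 → 9 bp
  74–85 → 12 bp
  86–114 then 1–8 → 29 + 8 = 37 bp
Sorted largest to smallest: 37, 35, 15, 12, 9, 6 bp.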